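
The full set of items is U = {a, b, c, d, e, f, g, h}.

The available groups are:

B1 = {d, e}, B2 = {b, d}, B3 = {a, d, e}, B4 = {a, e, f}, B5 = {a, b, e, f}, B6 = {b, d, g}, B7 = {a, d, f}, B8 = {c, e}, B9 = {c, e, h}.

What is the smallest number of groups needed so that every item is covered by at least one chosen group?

B4, B6, and B9 cover everything between them: the union {a, b, c, d, e, f, g, h} is all of U.
Only B6 contains g, so B6 is forced; the remaining 5 items need at least 2 more groups (each remaining group adds at most 3) — so at least 3 groups are needed, and 3 is optimal.

3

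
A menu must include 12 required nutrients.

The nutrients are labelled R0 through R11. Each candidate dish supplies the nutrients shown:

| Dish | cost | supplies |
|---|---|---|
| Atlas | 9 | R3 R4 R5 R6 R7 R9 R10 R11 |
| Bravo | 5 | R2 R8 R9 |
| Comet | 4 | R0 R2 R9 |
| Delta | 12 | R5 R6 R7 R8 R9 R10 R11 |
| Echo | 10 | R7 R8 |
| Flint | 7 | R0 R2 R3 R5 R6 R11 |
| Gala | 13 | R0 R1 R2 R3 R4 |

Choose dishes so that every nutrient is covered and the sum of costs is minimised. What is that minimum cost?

Delta, Gala together cover every nutrient (Delta ∪ Gala = {R0, R1, R2, R3, R4, R5, R6, R7, R8, R9, R10, R11}); total cost 12 + 13 = 25.
The greedy pick Atlas, Comet, Bravo, Gala costs 31; no covering selection beats 25.

25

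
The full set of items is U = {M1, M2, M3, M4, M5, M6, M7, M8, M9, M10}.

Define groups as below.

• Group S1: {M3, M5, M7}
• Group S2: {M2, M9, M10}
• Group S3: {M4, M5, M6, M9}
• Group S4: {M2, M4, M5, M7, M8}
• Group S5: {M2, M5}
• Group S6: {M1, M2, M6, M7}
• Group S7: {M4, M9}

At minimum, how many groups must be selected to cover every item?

S1, S2, S4, and S6 cover everything between them: the union {M1, M2, M3, M4, M5, M6, M7, M8, M9, M10} is all of U.
Only S1 contains M3, so S1 is forced; the remaining 7 items need at least 3 more groups (each remaining group adds at most 3) — so at least 4 groups are needed, and 4 is optimal.

4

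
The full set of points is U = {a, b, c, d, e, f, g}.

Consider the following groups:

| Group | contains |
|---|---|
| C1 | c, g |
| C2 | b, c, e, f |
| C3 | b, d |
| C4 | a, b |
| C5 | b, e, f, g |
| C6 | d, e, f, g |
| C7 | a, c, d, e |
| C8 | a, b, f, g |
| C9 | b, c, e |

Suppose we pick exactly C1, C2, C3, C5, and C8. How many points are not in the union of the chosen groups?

0

Union of C1, C2, C3, C5, C8 = {a, b, c, d, e, f, g} — that's every point, so 0 are uncovered.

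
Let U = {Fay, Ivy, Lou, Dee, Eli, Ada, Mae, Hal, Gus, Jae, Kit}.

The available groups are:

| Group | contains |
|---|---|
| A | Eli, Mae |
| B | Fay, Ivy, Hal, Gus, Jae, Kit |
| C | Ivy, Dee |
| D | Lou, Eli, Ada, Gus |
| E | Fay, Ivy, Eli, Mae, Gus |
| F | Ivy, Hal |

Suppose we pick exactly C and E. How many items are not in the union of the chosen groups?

Union of C, E = {Fay, Ivy, Dee, Eli, Mae, Gus}.
Not covered: Lou, Ada, Hal, Jae, Kit — 5 items.

5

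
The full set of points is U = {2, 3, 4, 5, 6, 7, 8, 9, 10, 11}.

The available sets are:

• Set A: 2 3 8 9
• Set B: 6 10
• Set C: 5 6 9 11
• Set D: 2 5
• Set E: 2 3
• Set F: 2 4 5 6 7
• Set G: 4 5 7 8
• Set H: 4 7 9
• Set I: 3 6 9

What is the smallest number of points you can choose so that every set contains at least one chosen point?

3

The 3 points {2, 4, 6} hit every set.
The sets B, D, H are pairwise disjoint, so any hitting set needs a separate point for each — at least 3. Hence 3 is optimal.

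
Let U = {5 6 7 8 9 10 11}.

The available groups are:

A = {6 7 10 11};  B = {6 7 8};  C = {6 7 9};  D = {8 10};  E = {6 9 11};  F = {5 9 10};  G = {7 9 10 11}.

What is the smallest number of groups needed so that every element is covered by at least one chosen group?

Take {B, F, G}. Their union is {5, 6, 7, 8, 9, 10, 11}, which is all 7 elements.
Only F contains 5, so F is forced; the remaining 4 elements need at least 2 more groups (each remaining group adds at most 3) — so at least 3 groups are needed, and 3 is optimal.

3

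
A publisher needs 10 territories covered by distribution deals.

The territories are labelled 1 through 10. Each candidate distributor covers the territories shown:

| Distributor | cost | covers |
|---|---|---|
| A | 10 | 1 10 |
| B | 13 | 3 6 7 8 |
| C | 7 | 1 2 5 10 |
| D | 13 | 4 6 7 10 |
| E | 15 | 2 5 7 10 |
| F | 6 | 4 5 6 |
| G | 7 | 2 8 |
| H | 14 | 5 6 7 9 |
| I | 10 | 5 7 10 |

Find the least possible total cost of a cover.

40

B, C, F, H together cover every territory (B ∪ C ∪ F ∪ H = {1, 2, 3, 4, 5, 6, 7, 8, 9, 10}); total cost 13 + 7 + 6 + 14 = 40.
No covering selection has total cost below 40.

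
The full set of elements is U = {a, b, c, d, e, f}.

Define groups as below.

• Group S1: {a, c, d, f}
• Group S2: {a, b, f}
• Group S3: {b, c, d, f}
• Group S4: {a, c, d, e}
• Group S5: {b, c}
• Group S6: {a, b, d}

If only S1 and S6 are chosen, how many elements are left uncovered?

1

Union of S1, S6 = {a, b, c, d, f}.
Not covered: e — 1 element.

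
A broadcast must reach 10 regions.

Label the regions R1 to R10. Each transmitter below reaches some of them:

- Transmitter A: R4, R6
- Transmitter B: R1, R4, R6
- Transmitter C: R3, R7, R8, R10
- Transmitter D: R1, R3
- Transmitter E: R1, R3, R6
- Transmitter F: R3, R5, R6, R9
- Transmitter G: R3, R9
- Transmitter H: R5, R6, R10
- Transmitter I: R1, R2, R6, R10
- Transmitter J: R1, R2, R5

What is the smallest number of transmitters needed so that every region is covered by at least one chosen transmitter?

4

A and C and F and J together: A ∪ C ∪ F ∪ J = {R1, R2, R3, R4, R5, R6, R7, R8, R9, R10} — every region is covered.
No 3 of the 10 transmitters cover everything (all 120 combinations miss at least one region), so 4 is optimal.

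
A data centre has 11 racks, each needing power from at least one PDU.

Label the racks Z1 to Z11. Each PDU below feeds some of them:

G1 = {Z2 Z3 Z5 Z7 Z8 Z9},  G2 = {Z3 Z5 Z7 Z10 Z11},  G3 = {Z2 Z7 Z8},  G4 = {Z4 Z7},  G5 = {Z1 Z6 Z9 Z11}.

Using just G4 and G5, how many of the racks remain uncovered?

Union of G4, G5 = {Z1, Z4, Z6, Z7, Z9, Z11}.
Not covered: Z2, Z3, Z5, Z8, Z10 — 5 racks.

5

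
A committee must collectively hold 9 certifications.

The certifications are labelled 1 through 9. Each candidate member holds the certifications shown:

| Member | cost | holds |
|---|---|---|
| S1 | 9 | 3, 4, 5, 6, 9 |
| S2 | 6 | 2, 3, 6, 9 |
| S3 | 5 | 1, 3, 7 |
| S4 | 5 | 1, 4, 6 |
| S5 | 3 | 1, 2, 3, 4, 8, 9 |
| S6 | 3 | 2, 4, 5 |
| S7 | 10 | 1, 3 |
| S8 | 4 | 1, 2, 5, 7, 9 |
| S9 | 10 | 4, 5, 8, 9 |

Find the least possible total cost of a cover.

S4, S5, S8 together cover every certification (S4 ∪ S5 ∪ S8 = {1, 2, 3, 4, 5, 6, 7, 8, 9}); total cost 5 + 3 + 4 = 12.
No covering selection has total cost below 12.

12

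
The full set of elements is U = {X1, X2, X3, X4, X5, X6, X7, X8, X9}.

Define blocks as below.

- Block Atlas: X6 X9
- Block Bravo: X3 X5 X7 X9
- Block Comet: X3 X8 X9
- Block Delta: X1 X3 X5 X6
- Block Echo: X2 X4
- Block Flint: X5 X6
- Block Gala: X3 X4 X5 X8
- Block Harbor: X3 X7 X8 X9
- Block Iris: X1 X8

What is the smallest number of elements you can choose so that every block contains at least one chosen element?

The 4 elements {X1, X4, X6, X9} hit every block.
No choice of 3 elements meets every block, so 4 is the minimum.

4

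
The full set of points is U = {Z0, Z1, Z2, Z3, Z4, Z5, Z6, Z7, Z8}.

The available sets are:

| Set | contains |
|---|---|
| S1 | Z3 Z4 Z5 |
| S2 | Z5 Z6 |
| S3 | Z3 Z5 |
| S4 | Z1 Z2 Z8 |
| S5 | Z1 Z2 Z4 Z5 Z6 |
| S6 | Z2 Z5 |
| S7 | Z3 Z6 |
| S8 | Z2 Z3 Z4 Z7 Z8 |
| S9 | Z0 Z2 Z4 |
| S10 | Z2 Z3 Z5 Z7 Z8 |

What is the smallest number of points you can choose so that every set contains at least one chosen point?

The 3 points {Z2, Z5, Z6} hit every set.
No choice of 2 points meets every set, so 3 is the minimum.

3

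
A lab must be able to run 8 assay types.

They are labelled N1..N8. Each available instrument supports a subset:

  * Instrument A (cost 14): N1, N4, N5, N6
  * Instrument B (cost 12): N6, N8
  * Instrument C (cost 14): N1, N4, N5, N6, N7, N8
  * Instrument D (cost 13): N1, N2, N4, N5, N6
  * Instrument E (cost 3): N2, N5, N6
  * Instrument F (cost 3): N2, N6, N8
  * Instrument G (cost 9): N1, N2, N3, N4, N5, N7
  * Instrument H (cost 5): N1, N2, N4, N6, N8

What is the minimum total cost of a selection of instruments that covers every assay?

F, G together cover every assay (F ∪ G = {N1, N2, N3, N4, N5, N6, N7, N8}); total cost 3 + 9 = 12.
The greedy pick E, H, G costs 17; no covering selection beats 12.

12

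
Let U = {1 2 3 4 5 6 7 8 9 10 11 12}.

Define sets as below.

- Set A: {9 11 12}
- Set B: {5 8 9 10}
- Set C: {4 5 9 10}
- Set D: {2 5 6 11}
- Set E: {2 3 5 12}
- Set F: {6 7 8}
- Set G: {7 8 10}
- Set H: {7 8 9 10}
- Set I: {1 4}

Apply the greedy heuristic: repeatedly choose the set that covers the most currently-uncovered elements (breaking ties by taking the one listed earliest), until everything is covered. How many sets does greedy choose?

Greedy: pick B (covers 4 new) → pick D (covers 3 new) → pick E (covers 2 new) → pick I (covers 2 new) → pick F (covers 1 new). Total picks: 5.
(The true minimum cover uses only 4 sets, so greedy is not optimal here.)

5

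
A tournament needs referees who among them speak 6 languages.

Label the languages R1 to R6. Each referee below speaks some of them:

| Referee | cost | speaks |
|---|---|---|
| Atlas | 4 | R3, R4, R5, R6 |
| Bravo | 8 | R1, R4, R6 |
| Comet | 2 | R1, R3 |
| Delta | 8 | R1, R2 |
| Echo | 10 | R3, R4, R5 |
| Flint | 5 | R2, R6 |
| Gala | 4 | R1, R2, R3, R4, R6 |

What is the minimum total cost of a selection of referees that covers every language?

8

Atlas, Gala together cover every language (Atlas ∪ Gala = {R1, R2, R3, R4, R5, R6}); total cost 4 + 4 = 8.
No covering selection has total cost below 8.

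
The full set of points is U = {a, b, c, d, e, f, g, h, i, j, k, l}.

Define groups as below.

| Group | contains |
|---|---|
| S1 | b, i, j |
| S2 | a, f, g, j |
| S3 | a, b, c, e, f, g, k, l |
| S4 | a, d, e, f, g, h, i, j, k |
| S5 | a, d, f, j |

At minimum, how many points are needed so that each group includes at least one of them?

T = {g, j} meets every group (each contains at least one member of T), and |T| = 2.
No single point lies in every group, so at least 2 are needed and 2 is optimal.

2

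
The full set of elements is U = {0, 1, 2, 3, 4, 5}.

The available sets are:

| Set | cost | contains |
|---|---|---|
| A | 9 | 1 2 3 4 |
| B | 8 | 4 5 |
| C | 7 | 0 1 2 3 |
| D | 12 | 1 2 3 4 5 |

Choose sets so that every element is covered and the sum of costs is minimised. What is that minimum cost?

B, C together cover every element (B ∪ C = {0, 1, 2, 3, 4, 5}); total cost 8 + 7 = 15.
No covering selection has total cost below 15.

15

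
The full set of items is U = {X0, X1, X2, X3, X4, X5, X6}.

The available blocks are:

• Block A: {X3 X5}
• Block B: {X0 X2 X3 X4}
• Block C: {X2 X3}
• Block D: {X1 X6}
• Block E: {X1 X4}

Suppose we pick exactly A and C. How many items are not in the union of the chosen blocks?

4

Union of A, C = {X2, X3, X5}.
Not covered: X0, X1, X4, X6 — 4 items.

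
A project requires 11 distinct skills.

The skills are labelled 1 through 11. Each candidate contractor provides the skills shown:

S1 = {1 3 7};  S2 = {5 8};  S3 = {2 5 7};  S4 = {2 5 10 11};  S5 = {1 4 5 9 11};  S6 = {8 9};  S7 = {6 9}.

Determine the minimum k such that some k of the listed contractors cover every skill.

5

S1 and S2 and S4 and S5 and S7 together: S1 ∪ S2 ∪ S4 ∪ S5 ∪ S7 = {1, 2, 3, 4, 5, 6, 7, 8, 9, 10, 11} — every skill is covered.
No 4 of the 7 contractors cover everything (all 35 combinations miss at least one skill), so 5 is optimal.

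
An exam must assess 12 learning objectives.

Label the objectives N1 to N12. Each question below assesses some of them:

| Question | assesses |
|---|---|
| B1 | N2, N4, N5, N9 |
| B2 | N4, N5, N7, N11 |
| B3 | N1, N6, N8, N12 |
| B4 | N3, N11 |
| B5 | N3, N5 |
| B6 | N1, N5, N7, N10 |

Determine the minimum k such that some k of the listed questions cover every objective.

B1 and B3 and B4 and B6 together: B1 ∪ B3 ∪ B4 ∪ B6 = {N1, N2, N3, N4, N5, N6, N7, N8, N9, N10, N11, N12} — every objective is covered.
Only B6 contains N10, so B6 is forced; the remaining 8 objectives need at least 3 more questions (each remaining question adds at most 3) — so at least 4 questions are needed, and 4 is optimal.

4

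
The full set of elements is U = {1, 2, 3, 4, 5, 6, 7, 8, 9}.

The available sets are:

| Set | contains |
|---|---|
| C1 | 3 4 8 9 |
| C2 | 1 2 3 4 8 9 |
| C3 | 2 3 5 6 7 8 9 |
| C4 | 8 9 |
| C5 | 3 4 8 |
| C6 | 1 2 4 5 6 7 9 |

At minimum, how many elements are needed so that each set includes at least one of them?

2

The 2 elements {2, 8} hit every set.
No single element lies in every set, so at least 2 are needed and 2 is optimal.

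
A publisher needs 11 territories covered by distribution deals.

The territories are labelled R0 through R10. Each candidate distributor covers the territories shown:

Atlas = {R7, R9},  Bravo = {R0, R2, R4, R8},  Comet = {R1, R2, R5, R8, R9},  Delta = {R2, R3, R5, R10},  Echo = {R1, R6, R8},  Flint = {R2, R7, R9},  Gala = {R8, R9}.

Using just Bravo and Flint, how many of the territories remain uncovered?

5

Union of Bravo, Flint = {R0, R2, R4, R7, R8, R9}.
Not covered: R1, R3, R5, R6, R10 — 5 territories.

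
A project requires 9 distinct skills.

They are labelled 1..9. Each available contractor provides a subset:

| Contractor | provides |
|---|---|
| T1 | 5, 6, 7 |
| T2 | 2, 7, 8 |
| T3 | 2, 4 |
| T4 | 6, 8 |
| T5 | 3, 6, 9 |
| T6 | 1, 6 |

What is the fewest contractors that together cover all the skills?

Take {T1, T2, T3, T5, T6}. Their union is {1, 2, 3, 4, 5, 6, 7, 8, 9}, which is all 9 skills.
No 4 of the 6 contractors cover everything (all 15 combinations miss at least one skill), so 5 is optimal.

5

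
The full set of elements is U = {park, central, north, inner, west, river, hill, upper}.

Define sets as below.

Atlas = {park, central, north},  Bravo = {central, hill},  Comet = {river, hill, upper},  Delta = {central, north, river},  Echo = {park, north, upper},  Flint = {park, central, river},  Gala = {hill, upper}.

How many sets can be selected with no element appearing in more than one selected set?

Atlas, Comet are pairwise disjoint (Atlas={park,central,north}; Comet={river,hill,upper}).
Every remaining set overlaps one of these, and no 3 of the listed sets are pairwise disjoint, so 2 is the maximum.

2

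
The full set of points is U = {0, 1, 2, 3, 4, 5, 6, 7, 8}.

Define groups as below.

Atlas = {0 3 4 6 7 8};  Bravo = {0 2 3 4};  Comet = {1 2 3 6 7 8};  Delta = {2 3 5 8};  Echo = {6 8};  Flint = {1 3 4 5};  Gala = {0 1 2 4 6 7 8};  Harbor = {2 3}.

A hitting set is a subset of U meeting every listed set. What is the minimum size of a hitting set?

H = {3, 8} meets every group (each contains at least one member of H), and |H| = 2.
The groups Bravo, Echo are pairwise disjoint, so any hitting set needs a separate point for each — at least 2. Hence 2 is optimal.

2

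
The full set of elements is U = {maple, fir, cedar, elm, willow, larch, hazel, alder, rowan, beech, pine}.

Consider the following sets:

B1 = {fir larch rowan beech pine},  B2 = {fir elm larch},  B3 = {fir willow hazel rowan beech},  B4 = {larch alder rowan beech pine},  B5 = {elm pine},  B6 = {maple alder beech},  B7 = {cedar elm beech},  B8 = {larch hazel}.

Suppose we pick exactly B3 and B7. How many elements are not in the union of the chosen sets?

4

Union of B3, B7 = {fir, cedar, elm, willow, hazel, rowan, beech}.
Not covered: maple, larch, alder, pine — 4 elements.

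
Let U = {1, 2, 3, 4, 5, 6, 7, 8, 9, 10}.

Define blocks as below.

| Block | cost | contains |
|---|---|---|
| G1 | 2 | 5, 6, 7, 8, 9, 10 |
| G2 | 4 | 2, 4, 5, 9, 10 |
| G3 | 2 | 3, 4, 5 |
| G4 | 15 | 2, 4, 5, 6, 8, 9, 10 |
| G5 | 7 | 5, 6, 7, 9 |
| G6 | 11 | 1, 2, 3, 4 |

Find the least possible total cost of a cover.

13

G1, G6 together cover every point (G1 ∪ G6 = {1, 2, 3, 4, 5, 6, 7, 8, 9, 10}); total cost 2 + 11 = 13.
The greedy pick G1, G3, G2, G6 costs 19; no covering selection beats 13.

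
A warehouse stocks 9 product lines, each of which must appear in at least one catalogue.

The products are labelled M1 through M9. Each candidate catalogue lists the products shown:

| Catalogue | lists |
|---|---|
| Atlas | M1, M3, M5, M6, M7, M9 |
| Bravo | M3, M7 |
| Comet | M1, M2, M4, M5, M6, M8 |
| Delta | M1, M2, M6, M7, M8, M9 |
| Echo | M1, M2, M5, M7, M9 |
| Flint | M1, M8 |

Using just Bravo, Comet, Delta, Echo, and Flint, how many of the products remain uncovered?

0

Union of Bravo, Comet, Delta, Echo, Flint = {M1, M2, M3, M4, M5, M6, M7, M8, M9} — that's every product, so 0 are uncovered.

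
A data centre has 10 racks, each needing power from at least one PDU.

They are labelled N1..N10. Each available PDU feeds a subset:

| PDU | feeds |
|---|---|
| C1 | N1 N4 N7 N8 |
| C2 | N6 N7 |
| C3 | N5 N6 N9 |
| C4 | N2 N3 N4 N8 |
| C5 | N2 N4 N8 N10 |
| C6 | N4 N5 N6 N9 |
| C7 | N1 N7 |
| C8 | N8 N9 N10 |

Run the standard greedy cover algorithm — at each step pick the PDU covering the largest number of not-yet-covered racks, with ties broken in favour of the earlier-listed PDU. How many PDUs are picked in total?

Greedy: pick C1 (covers 4 new) → pick C3 (covers 3 new) → pick C4 (covers 2 new) → pick C5 (covers 1 new). Total picks: 4.

4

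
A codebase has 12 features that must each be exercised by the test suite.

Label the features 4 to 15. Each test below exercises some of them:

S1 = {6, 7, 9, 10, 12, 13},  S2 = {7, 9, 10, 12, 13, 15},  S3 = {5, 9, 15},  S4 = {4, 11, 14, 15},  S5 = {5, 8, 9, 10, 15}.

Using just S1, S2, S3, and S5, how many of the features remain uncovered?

Union of S1, S2, S3, S5 = {5, 6, 7, 8, 9, 10, 12, 13, 15}.
Not covered: 4, 11, 14 — 3 features.

3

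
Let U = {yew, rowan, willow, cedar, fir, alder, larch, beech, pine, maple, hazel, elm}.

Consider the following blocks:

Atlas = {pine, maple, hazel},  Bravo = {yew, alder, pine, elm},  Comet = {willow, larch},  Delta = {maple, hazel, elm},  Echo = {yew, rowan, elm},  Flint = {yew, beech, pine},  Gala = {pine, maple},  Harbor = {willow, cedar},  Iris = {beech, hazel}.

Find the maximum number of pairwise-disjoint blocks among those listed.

Echo, Gala, Harbor, Iris are pairwise disjoint (Echo={yew,rowan,elm}; Gala={pine,maple}; Harbor={willow,cedar}; Iris={beech,hazel}).
Every remaining block overlaps one of these, and no 5 of the listed blocks are pairwise disjoint, so 4 is the maximum.

4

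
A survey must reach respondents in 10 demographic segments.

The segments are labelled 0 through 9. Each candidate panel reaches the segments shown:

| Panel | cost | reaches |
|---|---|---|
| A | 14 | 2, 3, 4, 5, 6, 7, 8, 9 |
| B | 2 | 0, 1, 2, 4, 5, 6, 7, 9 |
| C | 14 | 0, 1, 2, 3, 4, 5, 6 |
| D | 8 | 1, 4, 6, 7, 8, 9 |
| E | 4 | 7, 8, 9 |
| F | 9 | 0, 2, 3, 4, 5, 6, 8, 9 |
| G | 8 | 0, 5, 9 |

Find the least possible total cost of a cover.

B, F together cover every segment (B ∪ F = {0, 1, 2, 3, 4, 5, 6, 7, 8, 9}); total cost 2 + 9 = 11.
The greedy pick B, E, F costs 15; no covering selection beats 11.

11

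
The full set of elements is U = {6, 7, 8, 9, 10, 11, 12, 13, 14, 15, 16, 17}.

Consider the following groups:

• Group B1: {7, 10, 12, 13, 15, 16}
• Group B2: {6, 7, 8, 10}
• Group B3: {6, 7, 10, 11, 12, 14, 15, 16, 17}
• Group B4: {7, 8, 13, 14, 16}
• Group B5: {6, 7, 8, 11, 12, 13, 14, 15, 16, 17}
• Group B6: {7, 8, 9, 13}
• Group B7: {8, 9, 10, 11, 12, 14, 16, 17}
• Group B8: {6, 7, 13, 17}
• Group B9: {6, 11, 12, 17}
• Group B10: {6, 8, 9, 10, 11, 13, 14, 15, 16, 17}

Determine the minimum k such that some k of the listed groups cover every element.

2

B1 and B10 together: B1 ∪ B10 = {6, 7, 8, 9, 10, 11, 12, 13, 14, 15, 16, 17} — every element is covered.
No single group has all 12 elements (the largest, B5, has 10), so 2 is optimal.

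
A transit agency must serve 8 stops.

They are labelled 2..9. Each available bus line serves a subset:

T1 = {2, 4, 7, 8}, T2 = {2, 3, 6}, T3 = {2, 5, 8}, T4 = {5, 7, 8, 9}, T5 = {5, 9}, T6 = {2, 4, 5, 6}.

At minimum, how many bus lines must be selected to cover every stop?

3

T1 and T2 and T5 together: T1 ∪ T2 ∪ T5 = {2, 3, 4, 5, 6, 7, 8, 9} — every stop is covered.
Only T2 contains 3, so T2 is forced; the remaining 5 stops need at least 2 more bus lines (each remaining bus line adds at most 4) — so at least 3 bus lines are needed, and 3 is optimal.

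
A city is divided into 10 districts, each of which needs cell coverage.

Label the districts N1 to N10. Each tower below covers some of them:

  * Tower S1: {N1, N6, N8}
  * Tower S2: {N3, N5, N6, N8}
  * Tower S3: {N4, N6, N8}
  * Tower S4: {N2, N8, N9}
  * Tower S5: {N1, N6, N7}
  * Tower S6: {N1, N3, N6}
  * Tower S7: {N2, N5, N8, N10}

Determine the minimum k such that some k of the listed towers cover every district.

Take {S2, S3, S4, S5, S7}. Their union is {N1, N2, N3, N4, N5, N6, N7, N8, N9, N10}, which is all 10 districts.
No 4 of the 7 towers cover everything (all 35 combinations miss at least one district), so 5 is optimal.

5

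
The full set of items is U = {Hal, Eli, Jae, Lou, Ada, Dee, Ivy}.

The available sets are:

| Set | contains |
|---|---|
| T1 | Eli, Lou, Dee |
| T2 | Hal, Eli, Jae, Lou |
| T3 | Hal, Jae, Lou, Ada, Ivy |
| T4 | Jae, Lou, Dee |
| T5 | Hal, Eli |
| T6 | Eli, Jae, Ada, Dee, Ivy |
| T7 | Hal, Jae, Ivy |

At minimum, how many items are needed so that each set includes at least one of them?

2

Take H = {Eli, Jae}. Each listed set contains at least one of these, so H is a hitting set of size 2.
The sets T1, T7 are pairwise disjoint, so any hitting set needs a separate item for each — at least 2. Hence 2 is optimal.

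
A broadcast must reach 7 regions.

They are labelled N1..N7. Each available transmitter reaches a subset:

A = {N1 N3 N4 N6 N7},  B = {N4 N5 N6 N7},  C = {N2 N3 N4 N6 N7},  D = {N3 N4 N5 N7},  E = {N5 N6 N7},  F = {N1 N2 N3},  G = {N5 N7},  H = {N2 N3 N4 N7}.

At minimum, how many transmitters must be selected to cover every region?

2

Take {B, F}. Their union is {N1, N2, N3, N4, N5, N6, N7}, which is all 7 regions.
No single transmitter has all 7 regions (the largest, A, has 5), so 2 is optimal.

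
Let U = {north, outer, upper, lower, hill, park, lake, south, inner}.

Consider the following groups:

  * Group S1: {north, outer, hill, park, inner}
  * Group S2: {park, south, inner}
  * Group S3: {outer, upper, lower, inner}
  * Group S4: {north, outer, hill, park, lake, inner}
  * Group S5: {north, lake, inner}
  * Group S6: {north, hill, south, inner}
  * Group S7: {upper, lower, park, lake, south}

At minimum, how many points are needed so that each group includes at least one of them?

2

H = {park, inner} meets every group (each contains at least one member of H), and |H| = 2.
No single point lies in every group, so at least 2 are needed and 2 is optimal.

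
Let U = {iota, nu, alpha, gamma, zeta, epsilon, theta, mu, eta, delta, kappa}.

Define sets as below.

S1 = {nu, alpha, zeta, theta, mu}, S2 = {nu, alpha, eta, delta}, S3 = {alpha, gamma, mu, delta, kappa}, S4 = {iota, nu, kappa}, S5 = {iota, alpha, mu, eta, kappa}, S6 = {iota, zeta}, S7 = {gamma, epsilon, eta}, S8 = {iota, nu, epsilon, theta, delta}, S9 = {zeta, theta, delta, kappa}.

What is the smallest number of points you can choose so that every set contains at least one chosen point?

4

The 4 points {zeta, eta, delta, kappa} hit every set.
No choice of 3 points meets every set, so 4 is the minimum.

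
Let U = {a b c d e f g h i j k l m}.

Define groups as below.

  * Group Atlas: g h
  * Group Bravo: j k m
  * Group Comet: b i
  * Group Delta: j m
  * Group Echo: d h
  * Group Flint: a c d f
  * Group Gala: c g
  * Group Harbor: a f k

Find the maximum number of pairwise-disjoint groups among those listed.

5

Comet, Delta, Echo, Gala, Harbor are pairwise disjoint (Comet={b,i}; Delta={j,m}; Echo={d,h}; Gala={c,g}; Harbor={a,f,k}).
Every remaining group overlaps one of these, and no 6 of the listed groups are pairwise disjoint, so 5 is the maximum.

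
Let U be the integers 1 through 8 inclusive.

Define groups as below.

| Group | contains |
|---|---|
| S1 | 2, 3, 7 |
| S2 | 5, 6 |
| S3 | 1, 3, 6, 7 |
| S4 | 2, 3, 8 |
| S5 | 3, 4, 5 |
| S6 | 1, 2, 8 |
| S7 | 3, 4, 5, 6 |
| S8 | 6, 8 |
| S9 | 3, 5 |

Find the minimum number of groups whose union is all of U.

S3 and S6 and S7 together: S3 ∪ S6 ∪ S7 = {1, 2, 3, 4, 5, 6, 7, 8} — every point is covered.
No 2 of the 9 groups cover everything (all 36 combinations miss at least one point), so 3 is optimal.

3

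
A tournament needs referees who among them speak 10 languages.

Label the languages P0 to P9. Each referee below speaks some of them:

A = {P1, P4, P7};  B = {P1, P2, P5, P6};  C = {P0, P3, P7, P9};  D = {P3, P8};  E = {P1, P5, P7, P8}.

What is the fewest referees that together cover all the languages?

4

A and B and C and D together: A ∪ B ∪ C ∪ D = {P0, P1, P2, P3, P4, P5, P6, P7, P8, P9} — every language is covered.
Only A contains P4, so A is forced; the remaining 7 languages need at least 3 more referees (each remaining referee adds at most 3) — so at least 4 referees are needed, and 4 is optimal.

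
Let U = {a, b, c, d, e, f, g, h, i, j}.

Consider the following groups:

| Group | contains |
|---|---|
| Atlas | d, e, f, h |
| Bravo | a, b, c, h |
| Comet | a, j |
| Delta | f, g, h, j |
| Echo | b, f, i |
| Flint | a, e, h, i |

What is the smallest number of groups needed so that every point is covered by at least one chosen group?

Atlas, Bravo, Delta, and Flint cover everything between them: the union {a, b, c, d, e, f, g, h, i, j} is all of U.
No 3 of the 6 groups cover everything (all 20 combinations miss at least one point), so 4 is optimal.

4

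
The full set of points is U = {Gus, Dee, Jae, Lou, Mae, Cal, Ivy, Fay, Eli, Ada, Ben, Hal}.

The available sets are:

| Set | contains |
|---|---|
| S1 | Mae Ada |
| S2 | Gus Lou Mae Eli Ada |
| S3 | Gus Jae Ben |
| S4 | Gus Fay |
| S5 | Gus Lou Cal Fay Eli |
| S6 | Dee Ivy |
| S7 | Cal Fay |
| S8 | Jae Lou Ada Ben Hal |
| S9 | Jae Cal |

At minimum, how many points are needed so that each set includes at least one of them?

The 4 points {Jae, Mae, Ivy, Fay} hit every set.
The sets S1, S3, S6, S7 are pairwise disjoint, so any hitting set needs a separate point for each — at least 4. Hence 4 is optimal.

4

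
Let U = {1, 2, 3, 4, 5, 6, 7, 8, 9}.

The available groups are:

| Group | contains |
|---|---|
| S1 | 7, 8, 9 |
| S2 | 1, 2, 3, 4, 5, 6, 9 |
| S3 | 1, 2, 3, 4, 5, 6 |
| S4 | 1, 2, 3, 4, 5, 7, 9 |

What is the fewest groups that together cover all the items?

2

S1 and S3 cover everything between them: the union {1, 2, 3, 4, 5, 6, 7, 8, 9} is all of U.
No single group has all 9 items (the largest, S2, has 7), so 2 is optimal.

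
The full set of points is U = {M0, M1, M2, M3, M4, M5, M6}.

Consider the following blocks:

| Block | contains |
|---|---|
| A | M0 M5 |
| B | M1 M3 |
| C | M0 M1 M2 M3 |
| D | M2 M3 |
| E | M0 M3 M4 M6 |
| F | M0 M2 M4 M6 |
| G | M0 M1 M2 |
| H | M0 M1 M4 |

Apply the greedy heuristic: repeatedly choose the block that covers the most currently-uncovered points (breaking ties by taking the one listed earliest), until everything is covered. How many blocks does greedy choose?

3

Greedy: pick C (covers 4 new) → pick E (covers 2 new) → pick A (covers 1 new). Total picks: 3.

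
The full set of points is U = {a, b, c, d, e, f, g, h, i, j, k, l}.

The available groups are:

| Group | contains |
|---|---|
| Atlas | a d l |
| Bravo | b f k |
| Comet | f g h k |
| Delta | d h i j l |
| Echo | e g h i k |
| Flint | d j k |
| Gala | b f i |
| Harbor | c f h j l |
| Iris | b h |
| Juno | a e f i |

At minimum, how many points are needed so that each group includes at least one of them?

3

The 3 points {d, f, h} hit every group.
The groups Flint, Iris, Juno are pairwise disjoint, so any hitting set needs a separate point for each — at least 3. Hence 3 is optimal.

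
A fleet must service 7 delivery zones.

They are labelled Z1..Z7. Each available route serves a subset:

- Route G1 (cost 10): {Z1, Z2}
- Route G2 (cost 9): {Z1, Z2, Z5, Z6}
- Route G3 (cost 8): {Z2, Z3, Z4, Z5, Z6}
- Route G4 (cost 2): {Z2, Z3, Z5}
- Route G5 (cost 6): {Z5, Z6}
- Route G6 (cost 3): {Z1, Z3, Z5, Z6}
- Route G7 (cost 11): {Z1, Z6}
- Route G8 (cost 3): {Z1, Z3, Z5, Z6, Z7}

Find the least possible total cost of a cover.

G3, G8 together cover every zone (G3 ∪ G8 = {Z1, Z2, Z3, Z4, Z5, Z6, Z7}); total cost 8 + 3 = 11.
The greedy pick G8, G4, G3 costs 13; no covering selection beats 11.

11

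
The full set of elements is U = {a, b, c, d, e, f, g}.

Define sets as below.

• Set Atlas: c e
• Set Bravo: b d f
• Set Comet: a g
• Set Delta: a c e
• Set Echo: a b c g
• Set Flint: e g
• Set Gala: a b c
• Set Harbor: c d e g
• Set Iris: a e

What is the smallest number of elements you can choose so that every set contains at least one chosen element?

H = {b, e, g} meets every set (each contains at least one member of H), and |H| = 3.
The sets Atlas, Bravo, Comet are pairwise disjoint, so any hitting set needs a separate element for each — at least 3. Hence 3 is optimal.

3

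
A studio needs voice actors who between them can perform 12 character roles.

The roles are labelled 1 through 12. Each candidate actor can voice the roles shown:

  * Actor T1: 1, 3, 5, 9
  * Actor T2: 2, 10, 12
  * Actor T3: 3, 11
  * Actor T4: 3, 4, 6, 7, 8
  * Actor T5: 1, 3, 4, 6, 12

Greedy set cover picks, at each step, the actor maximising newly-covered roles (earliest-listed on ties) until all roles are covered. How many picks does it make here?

Greedy: pick T4 (covers 5 new) → pick T1 (covers 3 new) → pick T2 (covers 3 new) → pick T3 (covers 1 new). Total picks: 4.

4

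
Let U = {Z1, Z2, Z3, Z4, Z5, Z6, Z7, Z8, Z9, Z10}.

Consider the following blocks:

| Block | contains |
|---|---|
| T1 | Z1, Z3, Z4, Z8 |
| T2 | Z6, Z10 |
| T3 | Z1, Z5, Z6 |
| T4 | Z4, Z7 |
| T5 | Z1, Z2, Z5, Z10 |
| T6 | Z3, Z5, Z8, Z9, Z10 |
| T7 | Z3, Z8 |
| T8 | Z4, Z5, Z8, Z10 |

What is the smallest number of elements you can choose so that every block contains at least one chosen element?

H = {Z3, Z5, Z6, Z7} meets every block (each contains at least one member of H), and |H| = 4.
No choice of 3 elements meets every block, so 4 is the minimum.

4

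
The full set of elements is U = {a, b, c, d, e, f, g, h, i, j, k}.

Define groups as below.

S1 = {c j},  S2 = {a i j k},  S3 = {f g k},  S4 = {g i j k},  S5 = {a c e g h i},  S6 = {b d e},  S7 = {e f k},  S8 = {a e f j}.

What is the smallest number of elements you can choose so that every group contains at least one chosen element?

3

Take T = {e, j, k}. Each listed group contains at least one of these, so T is a hitting set of size 3.
The groups S1, S3, S6 are pairwise disjoint, so any hitting set needs a separate element for each — at least 3. Hence 3 is optimal.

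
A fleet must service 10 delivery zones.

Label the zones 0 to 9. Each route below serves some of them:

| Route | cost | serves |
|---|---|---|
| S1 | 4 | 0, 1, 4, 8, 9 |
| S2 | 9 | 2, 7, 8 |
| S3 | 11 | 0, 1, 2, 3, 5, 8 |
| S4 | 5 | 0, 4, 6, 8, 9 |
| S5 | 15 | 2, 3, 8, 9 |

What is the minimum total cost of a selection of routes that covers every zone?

25

S2, S3, S4 together cover every zone (S2 ∪ S3 ∪ S4 = {0, 1, 2, 3, 4, 5, 6, 7, 8, 9}); total cost 9 + 11 + 5 = 25.
The greedy pick S1, S3, S4, S2 costs 29; no covering selection beats 25.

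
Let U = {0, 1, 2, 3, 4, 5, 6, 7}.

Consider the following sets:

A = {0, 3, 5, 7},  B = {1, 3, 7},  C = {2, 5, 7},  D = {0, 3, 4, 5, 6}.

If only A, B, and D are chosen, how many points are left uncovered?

1

Union of A, B, D = {0, 1, 3, 4, 5, 6, 7}.
Not covered: 2 — 1 point.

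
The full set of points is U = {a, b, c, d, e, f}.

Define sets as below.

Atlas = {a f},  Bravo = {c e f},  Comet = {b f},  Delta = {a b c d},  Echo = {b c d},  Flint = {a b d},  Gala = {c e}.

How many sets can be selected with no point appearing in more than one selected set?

2

Comet, Gala are pairwise disjoint (Comet={b,f}; Gala={c,e}).
Every remaining set overlaps one of these, and no 3 of the listed sets are pairwise disjoint, so 2 is the maximum.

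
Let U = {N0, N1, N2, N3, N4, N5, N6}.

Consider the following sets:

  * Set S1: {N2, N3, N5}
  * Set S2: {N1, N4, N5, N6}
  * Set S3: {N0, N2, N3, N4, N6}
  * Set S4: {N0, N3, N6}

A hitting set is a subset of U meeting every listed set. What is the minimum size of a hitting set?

2

The 2 items {N2, N6} hit every set.
No single item lies in every set, so at least 2 are needed and 2 is optimal.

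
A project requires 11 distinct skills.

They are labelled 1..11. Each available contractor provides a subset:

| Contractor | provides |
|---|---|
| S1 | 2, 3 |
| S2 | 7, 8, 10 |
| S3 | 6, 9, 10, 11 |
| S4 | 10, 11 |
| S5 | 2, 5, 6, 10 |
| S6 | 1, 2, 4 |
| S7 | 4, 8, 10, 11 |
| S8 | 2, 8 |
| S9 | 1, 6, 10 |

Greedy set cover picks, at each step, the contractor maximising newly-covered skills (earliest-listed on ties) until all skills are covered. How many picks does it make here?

Greedy: pick S3 (covers 4 new) → pick S6 (covers 3 new) → pick S2 (covers 2 new) → pick S1 (covers 1 new) → pick S5 (covers 1 new). Total picks: 5.

5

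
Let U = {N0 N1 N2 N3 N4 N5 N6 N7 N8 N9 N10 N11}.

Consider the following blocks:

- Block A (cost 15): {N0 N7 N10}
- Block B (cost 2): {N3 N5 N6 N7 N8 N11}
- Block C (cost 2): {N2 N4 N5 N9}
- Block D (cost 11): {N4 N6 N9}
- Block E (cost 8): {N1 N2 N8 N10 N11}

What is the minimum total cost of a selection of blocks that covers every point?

27

A, B, C, E together cover every point (A ∪ B ∪ C ∪ E = {N0, N1, N2, N3, N4, N5, N6, N7, N8, N9, N10, N11}); total cost 15 + 2 + 2 + 8 = 27.
No covering selection has total cost below 27.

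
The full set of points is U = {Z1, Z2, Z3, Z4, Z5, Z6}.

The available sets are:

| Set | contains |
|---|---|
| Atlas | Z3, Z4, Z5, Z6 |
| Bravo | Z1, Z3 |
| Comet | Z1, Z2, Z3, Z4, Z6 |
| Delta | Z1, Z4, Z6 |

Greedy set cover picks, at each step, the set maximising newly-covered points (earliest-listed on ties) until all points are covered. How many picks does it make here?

2

Greedy: pick Comet (covers 5 new) → pick Atlas (covers 1 new). Total picks: 2.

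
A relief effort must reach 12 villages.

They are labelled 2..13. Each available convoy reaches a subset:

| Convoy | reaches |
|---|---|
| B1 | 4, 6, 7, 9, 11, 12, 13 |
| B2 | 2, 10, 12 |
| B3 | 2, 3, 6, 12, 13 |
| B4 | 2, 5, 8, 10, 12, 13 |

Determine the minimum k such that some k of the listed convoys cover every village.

Take {B1, B3, B4}. Their union is {2, 3, 4, 5, 6, 7, 8, 9, 10, 11, 12, 13}, which is all 12 villages.
Only B3 contains 3, so B3 is forced; the remaining 7 villages need at least 2 more convoys (each remaining convoy adds at most 4) — so at least 3 convoys are needed, and 3 is optimal.

3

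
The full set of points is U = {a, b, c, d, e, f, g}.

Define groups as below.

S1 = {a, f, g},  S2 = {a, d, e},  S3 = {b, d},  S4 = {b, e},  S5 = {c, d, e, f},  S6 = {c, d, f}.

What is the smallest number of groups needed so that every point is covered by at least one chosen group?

S1 and S4 and S5 together: S1 ∪ S4 ∪ S5 = {a, b, c, d, e, f, g} — every point is covered.
Only S1 contains g, so S1 is forced; the remaining 4 points need at least 2 more groups (each remaining group adds at most 3) — so at least 3 groups are needed, and 3 is optimal.

3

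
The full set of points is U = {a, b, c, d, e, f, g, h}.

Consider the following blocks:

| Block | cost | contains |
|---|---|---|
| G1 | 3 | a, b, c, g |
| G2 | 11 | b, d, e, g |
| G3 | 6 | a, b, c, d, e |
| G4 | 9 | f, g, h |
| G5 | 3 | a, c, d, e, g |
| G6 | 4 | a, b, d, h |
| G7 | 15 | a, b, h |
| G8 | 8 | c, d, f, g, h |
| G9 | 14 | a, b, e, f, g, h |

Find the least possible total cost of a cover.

14

G1, G5, G8 together cover every point (G1 ∪ G5 ∪ G8 = {a, b, c, d, e, f, g, h}); total cost 3 + 3 + 8 = 14.
The greedy pick G5, G6, G8 costs 15; no covering selection beats 14.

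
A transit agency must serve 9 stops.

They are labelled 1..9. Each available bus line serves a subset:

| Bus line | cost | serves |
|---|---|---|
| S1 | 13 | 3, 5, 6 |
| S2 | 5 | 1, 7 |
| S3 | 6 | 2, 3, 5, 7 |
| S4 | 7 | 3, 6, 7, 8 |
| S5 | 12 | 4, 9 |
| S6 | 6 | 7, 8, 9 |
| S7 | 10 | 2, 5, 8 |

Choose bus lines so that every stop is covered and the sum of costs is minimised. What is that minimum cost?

S2, S3, S4, S5 together cover every stop (S2 ∪ S3 ∪ S4 ∪ S5 = {1, 2, 3, 4, 5, 6, 7, 8, 9}); total cost 5 + 6 + 7 + 12 = 30.
The greedy pick S3, S6, S2, S4, S5 costs 36; no covering selection beats 30.

30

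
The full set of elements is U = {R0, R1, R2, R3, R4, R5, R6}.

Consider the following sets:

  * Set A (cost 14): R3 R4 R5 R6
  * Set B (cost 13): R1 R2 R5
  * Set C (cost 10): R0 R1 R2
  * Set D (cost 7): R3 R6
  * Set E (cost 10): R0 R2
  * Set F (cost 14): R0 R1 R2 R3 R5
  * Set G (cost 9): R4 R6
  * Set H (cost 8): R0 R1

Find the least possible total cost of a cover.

23

F, G together cover every element (F ∪ G = {R0, R1, R2, R3, R4, R5, R6}); total cost 14 + 9 = 23.
No covering selection has total cost below 23.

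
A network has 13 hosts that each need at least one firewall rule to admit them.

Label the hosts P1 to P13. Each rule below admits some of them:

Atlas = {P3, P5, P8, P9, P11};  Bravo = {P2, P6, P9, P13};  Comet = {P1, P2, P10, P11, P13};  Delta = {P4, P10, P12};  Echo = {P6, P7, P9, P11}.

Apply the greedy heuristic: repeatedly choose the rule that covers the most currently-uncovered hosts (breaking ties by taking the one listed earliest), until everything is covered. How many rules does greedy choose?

4

Greedy: pick Atlas (covers 5 new) → pick Comet (covers 4 new) → pick Delta (covers 2 new) → pick Echo (covers 2 new). Total picks: 4.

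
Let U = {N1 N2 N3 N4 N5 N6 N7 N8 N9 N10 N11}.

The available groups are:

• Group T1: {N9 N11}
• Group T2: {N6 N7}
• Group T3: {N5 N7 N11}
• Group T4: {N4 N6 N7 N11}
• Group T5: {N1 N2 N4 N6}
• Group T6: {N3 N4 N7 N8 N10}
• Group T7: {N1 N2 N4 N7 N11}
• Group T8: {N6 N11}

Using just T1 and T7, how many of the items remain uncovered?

5

Union of T1, T7 = {N1, N2, N4, N7, N9, N11}.
Not covered: N3, N5, N6, N8, N10 — 5 items.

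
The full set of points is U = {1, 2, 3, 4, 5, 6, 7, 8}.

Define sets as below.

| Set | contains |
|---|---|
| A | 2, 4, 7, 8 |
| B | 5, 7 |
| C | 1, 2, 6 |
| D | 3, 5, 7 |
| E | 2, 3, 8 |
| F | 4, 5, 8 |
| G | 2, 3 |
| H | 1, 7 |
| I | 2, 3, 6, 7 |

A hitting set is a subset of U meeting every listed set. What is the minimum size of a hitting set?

T = {1, 2, 5} meets every set (each contains at least one member of T), and |T| = 3.
The sets F, G, H are pairwise disjoint, so any hitting set needs a separate point for each — at least 3. Hence 3 is optimal.

3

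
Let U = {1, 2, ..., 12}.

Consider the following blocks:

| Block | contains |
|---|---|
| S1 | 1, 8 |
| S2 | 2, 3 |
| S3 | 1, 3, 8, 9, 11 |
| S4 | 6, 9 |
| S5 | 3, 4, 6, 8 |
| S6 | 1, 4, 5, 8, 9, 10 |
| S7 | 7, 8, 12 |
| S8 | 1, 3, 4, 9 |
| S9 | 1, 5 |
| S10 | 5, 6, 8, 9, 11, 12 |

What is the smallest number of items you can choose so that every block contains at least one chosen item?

4

The 4 items {3, 5, 8, 9} hit every block.
The blocks S2, S4, S7, S9 are pairwise disjoint, so any hitting set needs a separate item for each — at least 4. Hence 4 is optimal.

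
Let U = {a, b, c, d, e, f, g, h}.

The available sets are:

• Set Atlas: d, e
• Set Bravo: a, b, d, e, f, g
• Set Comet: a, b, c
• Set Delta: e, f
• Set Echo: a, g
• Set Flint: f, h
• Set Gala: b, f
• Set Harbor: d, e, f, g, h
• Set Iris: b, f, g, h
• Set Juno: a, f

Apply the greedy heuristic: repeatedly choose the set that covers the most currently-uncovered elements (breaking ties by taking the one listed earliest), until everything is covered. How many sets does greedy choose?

3

Greedy: pick Bravo (covers 6 new) → pick Comet (covers 1 new) → pick Flint (covers 1 new). Total picks: 3.
(The true minimum cover uses only 2 sets, so greedy is not optimal here.)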